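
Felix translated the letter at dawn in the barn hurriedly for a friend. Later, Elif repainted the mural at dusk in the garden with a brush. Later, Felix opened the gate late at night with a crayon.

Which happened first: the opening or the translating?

the translating

The connectives place the translating before the opening.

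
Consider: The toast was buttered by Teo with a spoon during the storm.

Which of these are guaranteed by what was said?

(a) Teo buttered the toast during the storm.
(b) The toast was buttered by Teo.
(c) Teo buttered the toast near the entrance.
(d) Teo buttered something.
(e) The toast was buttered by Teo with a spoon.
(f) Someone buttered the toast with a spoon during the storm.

(a), (b), (d), (e), (f)

(a) Entailed — this follows by dropping conjuncts from the buttering event's description.
(b) Entailed — dropping 'during the storm', 'with a spoon' leaves a sub-description the original still satisfies.
(c) Not entailed — 'near the entrance' adds information not in the original event.
(d) Entailed — every conjunct here is already in the original buttering event.
(e) Entailed — dropping 'during the storm' leaves a sub-description the original still satisfies.
(f) Entailed — this follows by dropping conjuncts from the buttering event's description.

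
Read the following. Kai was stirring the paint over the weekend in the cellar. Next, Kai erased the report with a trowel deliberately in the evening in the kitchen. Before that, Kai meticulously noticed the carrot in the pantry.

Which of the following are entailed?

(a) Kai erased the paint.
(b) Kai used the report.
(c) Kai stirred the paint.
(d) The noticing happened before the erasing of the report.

(c), (d)

(a) Not entailed — Kai erased the report, not the paint; the paint belongs to the stirring event.
(b) Not entailed — the report is the patient, not an instrument — Kai used a trowel.
(c) Entailed — 'stir' is an activity; 'was stirring' entails that some stirring happened, so 'stirred' holds.
(d) Entailed — the narrative places the noticing before the erasing.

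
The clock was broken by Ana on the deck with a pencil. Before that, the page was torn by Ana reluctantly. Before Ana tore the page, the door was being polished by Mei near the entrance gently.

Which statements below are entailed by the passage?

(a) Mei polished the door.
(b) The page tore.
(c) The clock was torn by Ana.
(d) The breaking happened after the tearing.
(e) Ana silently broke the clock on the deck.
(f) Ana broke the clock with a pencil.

(a) Entailed — 'polish' is an activity; 'was polishing' entails that some polishing happened, so 'polished' holds.
(b) Entailed — 'Ana tore the page' is causative; it entails the inchoative 'the page tore'.
(c) Not entailed — Ana tore the page, not the clock; the clock belongs to the breaking event.
(d) Entailed — the narrative places the tearing before the breaking.
(e) Not entailed — 'silently' adds information not in the original event.
(f) Entailed — dropping 'on the deck' leaves a sub-description the original still satisfies.

(a), (b), (d), (f)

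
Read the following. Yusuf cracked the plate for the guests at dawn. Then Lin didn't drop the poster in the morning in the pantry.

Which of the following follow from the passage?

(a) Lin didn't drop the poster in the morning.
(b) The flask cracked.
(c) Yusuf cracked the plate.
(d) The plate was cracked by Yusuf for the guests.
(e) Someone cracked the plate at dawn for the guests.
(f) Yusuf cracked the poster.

(a) Not entailed — dropping 'in the pantry' under negation is not valid — the original leaves open that Lin dropped the poster some other way.
(b) Not entailed — the plate is what cracked, not the flask.
(c) Entailed — dropping 'for the guests', 'at dawn' leaves a sub-description the original still satisfies.
(d) Entailed — the original entails any weakening of itself; this just drops 'at dawn'.
(e) Entailed — every conjunct here is already in the original cracking event.
(f) Not entailed — Yusuf cracked the plate, not the poster; the poster belongs to the dropping event.

(c), (d), (e)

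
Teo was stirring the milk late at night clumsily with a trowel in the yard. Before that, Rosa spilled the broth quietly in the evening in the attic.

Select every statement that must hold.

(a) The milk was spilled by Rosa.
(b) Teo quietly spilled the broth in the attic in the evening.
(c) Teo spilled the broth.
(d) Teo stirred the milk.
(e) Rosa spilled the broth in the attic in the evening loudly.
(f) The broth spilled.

(d), (f)

(a) Not entailed — Rosa spilled the broth, not the milk; the milk belongs to the stirring event.
(b) Not entailed — the passage has Rosa spilling the broth, not Teo.
(c) Not entailed — the passage has Rosa spilling the broth, not Teo.
(d) Entailed — 'stir' is an activity; 'was stirring' entails that some stirring happened, so 'stirred' holds.
(e) Not entailed — 'loudly' adds a manner not in (and inconsistent with) the original.
(f) Entailed — 'Rosa spilled the broth' is causative; it entails the inchoative 'the broth spilled'.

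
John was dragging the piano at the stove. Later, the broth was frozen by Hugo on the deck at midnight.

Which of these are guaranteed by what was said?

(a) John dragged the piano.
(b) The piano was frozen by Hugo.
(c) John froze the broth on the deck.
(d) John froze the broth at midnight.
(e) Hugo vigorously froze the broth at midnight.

(a) Entailed — 'drag' is an activity; 'was dragging' entails that some dragging happened, so 'dragged' holds.
(b) Not entailed — Hugo froze the broth, not the piano; the piano belongs to the dragging event.
(c) Not entailed — the passage has Hugo freezing the broth, not John.
(d) Not entailed — the passage has Hugo freezing the broth, not John.
(e) Not entailed — 'vigorously' adds information not in the original event.

(a)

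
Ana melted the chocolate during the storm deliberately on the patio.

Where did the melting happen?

'on the patio' marks the location of the melting event.

on the patio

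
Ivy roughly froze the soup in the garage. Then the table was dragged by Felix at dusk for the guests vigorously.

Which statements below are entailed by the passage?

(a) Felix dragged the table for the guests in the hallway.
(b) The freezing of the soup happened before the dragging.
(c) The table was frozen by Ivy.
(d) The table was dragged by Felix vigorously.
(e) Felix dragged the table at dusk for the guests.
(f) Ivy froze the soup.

(b), (d), (e), (f)

(a) Not entailed — 'in the hallway' adds information not in the original event.
(b) Entailed — the narrative places the freezing before the dragging.
(c) Not entailed — Ivy froze the soup, not the table; the table belongs to the dragging event.
(d) Entailed — this follows by dropping conjuncts from the dragging event's description.
(e) Entailed — the original entails any weakening of itself; this just drops 'vigorously'.
(f) Entailed — every conjunct here is already in the original freezing event.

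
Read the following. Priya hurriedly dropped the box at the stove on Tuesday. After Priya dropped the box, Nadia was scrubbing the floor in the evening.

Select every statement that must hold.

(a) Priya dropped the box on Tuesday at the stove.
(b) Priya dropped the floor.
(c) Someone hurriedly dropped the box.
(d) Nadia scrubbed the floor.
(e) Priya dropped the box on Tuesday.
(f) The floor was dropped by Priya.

(a), (c), (d), (e)

(a) Entailed — this follows by dropping conjuncts from the dropping event's description.
(b) Not entailed — Priya dropped the box, not the floor; the floor belongs to the scrubbing event.
(c) Entailed — this follows by dropping conjuncts from the dropping event's description.
(d) Entailed — 'scrub' is an activity; 'was scrubbing' entails that some scrubbing happened, so 'scrubbed' holds.
(e) Entailed — this follows by dropping conjuncts from the dropping event's description.
(f) Not entailed — Priya dropped the box, not the floor; the floor belongs to the scrubbing event.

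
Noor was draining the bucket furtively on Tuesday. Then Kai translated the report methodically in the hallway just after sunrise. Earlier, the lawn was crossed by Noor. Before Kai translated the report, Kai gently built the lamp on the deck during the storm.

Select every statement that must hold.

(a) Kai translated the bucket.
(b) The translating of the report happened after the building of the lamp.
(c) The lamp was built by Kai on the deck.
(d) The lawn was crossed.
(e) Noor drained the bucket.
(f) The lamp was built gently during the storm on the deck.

(b), (c), (d), (f)

(a) Not entailed — Kai translated the report, not the bucket; the bucket belongs to the draining event.
(b) Entailed — the narrative places the building before the translating.
(c) Entailed — every conjunct here is already in the original building event.
(d) Entailed — this follows by dropping conjuncts from the crossing event's description.
(e) Not entailed — 'was draining' is progressive on an accomplishment; it does not entail the completed 'drained'.
(f) Entailed — this follows by dropping conjuncts from the building event's description.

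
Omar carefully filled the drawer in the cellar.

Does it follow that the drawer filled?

'Omar filled the drawer' is the causative; it entails the inchoative 'the drawer filled'.

yes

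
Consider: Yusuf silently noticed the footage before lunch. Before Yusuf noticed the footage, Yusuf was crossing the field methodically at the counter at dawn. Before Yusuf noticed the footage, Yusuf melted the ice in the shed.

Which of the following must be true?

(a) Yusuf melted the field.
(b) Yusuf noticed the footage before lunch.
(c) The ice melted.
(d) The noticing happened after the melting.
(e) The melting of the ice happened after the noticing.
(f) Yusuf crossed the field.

(a) Not entailed — Yusuf melted the ice, not the field; the field belongs to the crossing event.
(b) Entailed — every conjunct here is already in the original noticing event.
(c) Entailed — 'Yusuf melted the ice' is causative; it entails the inchoative 'the ice melted'.
(d) Entailed — the narrative places the melting before the noticing.
(e) Not entailed — the narrative places the melting before the noticing, not after.
(f) Not entailed — 'was crossing' is progressive on an accomplishment; it does not entail the completed 'crossed'.

(b), (c), (d)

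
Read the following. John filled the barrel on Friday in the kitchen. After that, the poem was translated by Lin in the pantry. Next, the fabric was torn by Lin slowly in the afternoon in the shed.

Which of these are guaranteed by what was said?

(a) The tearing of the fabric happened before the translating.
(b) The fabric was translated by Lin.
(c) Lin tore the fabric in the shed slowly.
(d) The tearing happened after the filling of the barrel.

(c), (d)

(a) Not entailed — the narrative places the translating before the tearing, not after.
(b) Not entailed — Lin translated the poem, not the fabric; the fabric belongs to the tearing event.
(c) Entailed — dropping 'in the afternoon' leaves a sub-description the original still satisfies.
(d) Entailed — the narrative places the filling before the tearing.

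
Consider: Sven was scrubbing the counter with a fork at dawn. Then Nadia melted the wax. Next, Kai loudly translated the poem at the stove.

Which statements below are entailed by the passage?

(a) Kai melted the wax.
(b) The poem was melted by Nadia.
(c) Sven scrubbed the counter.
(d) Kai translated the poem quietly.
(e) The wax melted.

(a) Not entailed — the passage has Nadia melting the wax, not Kai.
(b) Not entailed — Nadia melted the wax, not the poem; the poem belongs to the translating event.
(c) Entailed — 'scrub' is an activity; 'was scrubbing' entails that some scrubbing happened, so 'scrubbed' holds.
(d) Not entailed — 'quietly' adds a manner not in (and inconsistent with) the original.
(e) Entailed — 'Nadia melted the wax' is causative; it entails the inchoative 'the wax melted'.

(c), (e)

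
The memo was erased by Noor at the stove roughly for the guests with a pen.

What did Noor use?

'with a pen' marks the instrument of the erasing event.

a pen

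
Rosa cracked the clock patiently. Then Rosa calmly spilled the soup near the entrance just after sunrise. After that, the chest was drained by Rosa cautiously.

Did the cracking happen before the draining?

The narrative orders the cracking before the draining.

yes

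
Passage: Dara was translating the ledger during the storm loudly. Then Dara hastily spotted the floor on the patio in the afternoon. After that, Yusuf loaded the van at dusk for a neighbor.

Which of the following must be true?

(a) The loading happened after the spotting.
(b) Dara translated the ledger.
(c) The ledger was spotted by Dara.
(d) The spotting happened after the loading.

(a)

(a) Entailed — the narrative places the spotting before the loading.
(b) Not entailed — 'was translating' is progressive on an accomplishment; it does not entail the completed 'translated'.
(c) Not entailed — Dara spotted the floor, not the ledger; the ledger belongs to the translating event.
(d) Not entailed — the narrative places the spotting before the loading, not after.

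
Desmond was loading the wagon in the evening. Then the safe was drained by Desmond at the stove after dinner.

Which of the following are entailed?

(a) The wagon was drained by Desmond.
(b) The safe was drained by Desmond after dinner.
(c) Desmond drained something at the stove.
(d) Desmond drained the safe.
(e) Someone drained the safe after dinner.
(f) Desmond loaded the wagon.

(b), (c), (d), (e)

(a) Not entailed — Desmond drained the safe, not the wagon; the wagon belongs to the loading event.
(b) Entailed — this follows by dropping conjuncts from the draining event's description.
(c) Entailed — every conjunct here is already in the original draining event.
(d) Entailed — the original entails any weakening of itself; this just drops 'at the stove', 'after dinner'.
(e) Entailed — the original entails any weakening of itself; this just drops 'at the stove' and generalizes the agent.
(f) Not entailed — 'was loading' is progressive on an accomplishment; it does not entail the completed 'loaded'.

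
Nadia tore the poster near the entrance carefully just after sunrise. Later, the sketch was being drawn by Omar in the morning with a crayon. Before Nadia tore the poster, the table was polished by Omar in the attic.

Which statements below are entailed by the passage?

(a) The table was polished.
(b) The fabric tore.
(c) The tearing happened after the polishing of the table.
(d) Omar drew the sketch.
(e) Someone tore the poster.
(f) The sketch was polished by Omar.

(a), (c), (e)

(a) Entailed — dropping 'in the attic' and generalizing the agent leaves a sub-description the original still satisfies.
(b) Not entailed — the poster is what tore, not the fabric.
(c) Entailed — the narrative places the polishing before the tearing.
(d) Not entailed — 'was drawing' is progressive on an accomplishment; it does not entail the completed 'drew'.
(e) Entailed — dropping 'near the entrance', 'just after sunrise', 'carefully' and generalizing the agent leaves a sub-description the original still satisfies.
(f) Not entailed — Omar polished the table, not the sketch; the sketch belongs to the drawing event.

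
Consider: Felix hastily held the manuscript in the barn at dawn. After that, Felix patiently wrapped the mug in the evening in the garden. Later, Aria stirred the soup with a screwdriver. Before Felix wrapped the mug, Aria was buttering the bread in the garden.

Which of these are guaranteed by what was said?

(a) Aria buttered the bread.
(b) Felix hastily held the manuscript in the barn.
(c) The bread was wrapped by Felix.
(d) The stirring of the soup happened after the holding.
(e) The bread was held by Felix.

(a) Not entailed — 'was buttering' is progressive on an accomplishment; it does not entail the completed 'buttered'.
(b) Entailed — every conjunct here is already in the original holding event.
(c) Not entailed — Felix wrapped the mug, not the bread; the bread belongs to the buttering event.
(d) Entailed — the narrative places the holding before the stirring.
(e) Not entailed — Felix held the manuscript, not the bread; the bread belongs to the buttering event.

(b), (d)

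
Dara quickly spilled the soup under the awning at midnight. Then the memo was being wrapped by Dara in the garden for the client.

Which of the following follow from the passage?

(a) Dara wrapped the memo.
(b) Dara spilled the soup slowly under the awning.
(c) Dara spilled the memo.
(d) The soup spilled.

(a) Not entailed — 'was wrapping' is progressive on an accomplishment; it does not entail the completed 'wrapped'.
(b) Not entailed — 'slowly' adds a manner not in (and inconsistent with) the original.
(c) Not entailed — Dara spilled the soup, not the memo; the memo belongs to the wrapping event.
(d) Entailed — 'Dara spilled the soup' is causative; it entails the inchoative 'the soup spilled'.

(d)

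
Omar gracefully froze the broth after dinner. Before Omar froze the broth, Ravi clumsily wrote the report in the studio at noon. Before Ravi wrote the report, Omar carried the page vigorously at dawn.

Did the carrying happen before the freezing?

yes

The narrative orders the carrying before the freezing.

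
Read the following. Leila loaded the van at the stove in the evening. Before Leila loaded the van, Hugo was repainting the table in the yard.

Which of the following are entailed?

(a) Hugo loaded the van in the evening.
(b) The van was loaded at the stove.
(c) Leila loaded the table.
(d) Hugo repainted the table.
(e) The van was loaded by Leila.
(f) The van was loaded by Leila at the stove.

(a) Not entailed — the passage has Leila loading the van, not Hugo.
(b) Entailed — dropping 'in the evening' and generalizing the agent leaves a sub-description the original still satisfies.
(c) Not entailed — Leila loaded the van, not the table; the table belongs to the repainting event.
(d) Not entailed — 'was repainting' is progressive on an accomplishment; it does not entail the completed 'repainted'.
(e) Entailed — this follows by dropping conjuncts from the loading event's description.
(f) Entailed — the original entails any weakening of itself; this just drops 'in the evening'.

(b), (e), (f)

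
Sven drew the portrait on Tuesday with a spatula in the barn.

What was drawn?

the portrait

'the portrait' marks the patient of the drawing event.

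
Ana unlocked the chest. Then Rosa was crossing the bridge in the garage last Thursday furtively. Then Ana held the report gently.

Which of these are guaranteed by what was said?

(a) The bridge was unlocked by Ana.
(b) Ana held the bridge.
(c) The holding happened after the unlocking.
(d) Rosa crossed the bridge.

(c)

(a) Not entailed — Ana unlocked the chest, not the bridge; the bridge belongs to the crossing event.
(b) Not entailed — Ana held the report, not the bridge; the bridge belongs to the crossing event.
(c) Entailed — the narrative places the unlocking before the holding.
(d) Not entailed — 'was crossing' is progressive on an accomplishment; it does not entail the completed 'crossed'.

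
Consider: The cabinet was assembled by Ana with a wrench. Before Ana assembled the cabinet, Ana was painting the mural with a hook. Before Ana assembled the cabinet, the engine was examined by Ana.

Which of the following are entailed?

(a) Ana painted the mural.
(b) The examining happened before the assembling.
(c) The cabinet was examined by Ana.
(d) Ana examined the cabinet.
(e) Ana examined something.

(a) Not entailed — 'was painting' is progressive on an accomplishment; it does not entail the completed 'painted'.
(b) Entailed — the narrative places the examining before the assembling.
(c) Not entailed — Ana examined the engine, not the cabinet; the cabinet belongs to the assembling event.
(d) Not entailed — Ana examined the engine, not the cabinet; the cabinet belongs to the assembling event.
(e) Entailed — every conjunct here is already in the original examining event.

(b), (e)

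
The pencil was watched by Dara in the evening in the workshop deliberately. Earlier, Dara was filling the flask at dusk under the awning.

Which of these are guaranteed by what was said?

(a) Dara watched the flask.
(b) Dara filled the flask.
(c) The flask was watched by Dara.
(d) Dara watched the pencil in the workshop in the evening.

(a) Not entailed — Dara watched the pencil, not the flask; the flask belongs to the filling event.
(b) Not entailed — 'was filling' is progressive on an accomplishment; it does not entail the completed 'filled'.
(c) Not entailed — Dara watched the pencil, not the flask; the flask belongs to the filling event.
(d) Entailed — every conjunct here is already in the original watching event.

(d)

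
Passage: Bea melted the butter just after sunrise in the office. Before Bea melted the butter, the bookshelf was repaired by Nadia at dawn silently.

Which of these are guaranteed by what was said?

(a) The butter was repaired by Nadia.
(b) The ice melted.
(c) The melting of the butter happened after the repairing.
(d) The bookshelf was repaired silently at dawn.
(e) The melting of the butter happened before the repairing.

(c), (d)

(a) Not entailed — Nadia repaired the bookshelf, not the butter; the butter belongs to the melting event.
(b) Not entailed — the butter is what melted, not the ice.
(c) Entailed — the narrative places the repairing before the melting.
(d) Entailed — generalizing the agent leaves a sub-description the original still satisfies.
(e) Not entailed — the narrative places the repairing before the melting, not after.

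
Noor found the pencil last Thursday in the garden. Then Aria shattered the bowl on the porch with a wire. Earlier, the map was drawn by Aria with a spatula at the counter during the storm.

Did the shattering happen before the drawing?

The narrative orders the drawing before the shattering.

no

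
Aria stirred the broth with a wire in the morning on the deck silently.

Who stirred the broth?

'Aria' marks the agent of the stirring event.

Aria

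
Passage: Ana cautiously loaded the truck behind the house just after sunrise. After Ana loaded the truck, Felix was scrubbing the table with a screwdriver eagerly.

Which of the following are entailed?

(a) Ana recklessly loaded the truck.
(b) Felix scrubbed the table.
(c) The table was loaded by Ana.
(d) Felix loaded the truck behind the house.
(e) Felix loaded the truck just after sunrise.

(b)

(a) Not entailed — 'recklessly' adds a manner not in (and inconsistent with) the original.
(b) Entailed — 'scrub' is an activity; 'was scrubbing' entails that some scrubbing happened, so 'scrubbed' holds.
(c) Not entailed — Ana loaded the truck, not the table; the table belongs to the scrubbing event.
(d) Not entailed — the passage has Ana loading the truck, not Felix.
(e) Not entailed — the passage has Ana loading the truck, not Felix.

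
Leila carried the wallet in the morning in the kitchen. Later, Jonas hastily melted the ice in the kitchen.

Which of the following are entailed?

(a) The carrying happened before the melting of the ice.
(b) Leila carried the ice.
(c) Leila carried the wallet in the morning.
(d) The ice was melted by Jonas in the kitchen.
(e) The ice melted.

(a) Entailed — the narrative places the carrying before the melting.
(b) Not entailed — Leila carried the wallet, not the ice; the ice belongs to the melting event.
(c) Entailed — every conjunct here is already in the original carrying event.
(d) Entailed — every conjunct here is already in the original melting event.
(e) Entailed — 'Jonas melted the ice' is causative; it entails the inchoative 'the ice melted'.

(a), (c), (d), (e)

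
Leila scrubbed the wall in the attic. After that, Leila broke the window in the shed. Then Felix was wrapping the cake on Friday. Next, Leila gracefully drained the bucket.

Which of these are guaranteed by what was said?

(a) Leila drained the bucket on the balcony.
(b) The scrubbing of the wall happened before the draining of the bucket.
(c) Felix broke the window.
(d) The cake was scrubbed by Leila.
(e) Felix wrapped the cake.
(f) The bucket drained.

(b), (f)

(a) Not entailed — 'on the balcony' adds information not in the original event.
(b) Entailed — the narrative places the scrubbing before the draining.
(c) Not entailed — the passage has Leila breaking the window, not Felix.
(d) Not entailed — Leila scrubbed the wall, not the cake; the cake belongs to the wrapping event.
(e) Not entailed — 'was wrapping' is progressive on an accomplishment; it does not entail the completed 'wrapped'.
(f) Entailed — 'Leila drained the bucket' is causative; it entails the inchoative 'the bucket drained'.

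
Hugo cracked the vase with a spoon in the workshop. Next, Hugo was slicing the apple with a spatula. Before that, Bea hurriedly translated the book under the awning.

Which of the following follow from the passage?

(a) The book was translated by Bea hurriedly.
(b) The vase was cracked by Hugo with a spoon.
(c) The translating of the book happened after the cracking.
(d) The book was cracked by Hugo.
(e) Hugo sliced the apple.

(a) Entailed — every conjunct here is already in the original translating event.
(b) Entailed — the original entails any weakening of itself; this just drops 'in the workshop'.
(c) Not entailed — the narrative doesn't order the cracking relative to the translating.
(d) Not entailed — Hugo cracked the vase, not the book; the book belongs to the translating event.
(e) Not entailed — 'was slicing' is progressive on an accomplishment; it does not entail the completed 'sliced'.

(a), (b)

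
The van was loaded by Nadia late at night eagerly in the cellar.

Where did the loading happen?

'in the cellar' marks the location of the loading event.

in the cellar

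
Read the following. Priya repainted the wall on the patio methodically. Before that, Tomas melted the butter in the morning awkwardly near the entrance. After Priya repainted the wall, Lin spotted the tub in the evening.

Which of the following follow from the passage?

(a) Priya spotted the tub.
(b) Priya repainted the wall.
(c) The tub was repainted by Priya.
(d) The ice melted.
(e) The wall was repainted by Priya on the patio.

(b), (e)

(a) Not entailed — the passage has Lin spotting the tub, not Priya.
(b) Entailed — every conjunct here is already in the original repainting event.
(c) Not entailed — Priya repainted the wall, not the tub; the tub belongs to the spotting event.
(d) Not entailed — the butter is what melted, not the ice.
(e) Entailed — the original entails any weakening of itself; this just drops 'methodically'.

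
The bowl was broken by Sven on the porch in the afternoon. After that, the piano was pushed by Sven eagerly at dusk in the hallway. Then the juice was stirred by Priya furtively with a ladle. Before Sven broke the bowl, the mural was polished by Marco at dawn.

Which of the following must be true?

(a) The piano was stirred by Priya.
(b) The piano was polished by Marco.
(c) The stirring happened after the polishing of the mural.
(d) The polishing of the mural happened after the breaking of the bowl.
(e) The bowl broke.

(a) Not entailed — Priya stirred the juice, not the piano; the piano belongs to the pushing event.
(b) Not entailed — Marco polished the mural, not the piano; the piano belongs to the pushing event.
(c) Entailed — the narrative places the polishing before the stirring.
(d) Not entailed — the narrative places the polishing before the breaking, not after.
(e) Entailed — 'Sven broke the bowl' is causative; it entails the inchoative 'the bowl broke'.

(c), (e)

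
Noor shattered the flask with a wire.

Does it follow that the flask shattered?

'Noor shattered the flask' is the causative; it entails the inchoative 'the flask shattered'.

yes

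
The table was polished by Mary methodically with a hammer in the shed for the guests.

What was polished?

the table

'the table' marks the patient of the polishing event.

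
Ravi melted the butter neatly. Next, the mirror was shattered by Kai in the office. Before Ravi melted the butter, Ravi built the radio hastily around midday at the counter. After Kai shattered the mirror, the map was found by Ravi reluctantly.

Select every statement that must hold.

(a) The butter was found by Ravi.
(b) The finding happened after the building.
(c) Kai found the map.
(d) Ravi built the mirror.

(b)

(a) Not entailed — Ravi found the map, not the butter; the butter belongs to the melting event.
(b) Entailed — the narrative places the building before the finding.
(c) Not entailed — the passage has Ravi finding the map, not Kai.
(d) Not entailed — Ravi built the radio, not the mirror; the mirror belongs to the shattering event.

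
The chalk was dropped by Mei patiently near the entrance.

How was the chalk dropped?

patiently

'patiently' marks the manner of the dropping event.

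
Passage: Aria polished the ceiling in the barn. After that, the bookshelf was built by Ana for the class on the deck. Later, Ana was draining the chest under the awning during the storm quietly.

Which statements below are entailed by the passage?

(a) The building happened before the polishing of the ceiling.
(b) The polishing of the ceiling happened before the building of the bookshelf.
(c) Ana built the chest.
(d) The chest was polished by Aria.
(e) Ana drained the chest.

(a) Not entailed — the narrative places the polishing before the building, not after.
(b) Entailed — the narrative places the polishing before the building.
(c) Not entailed — Ana built the bookshelf, not the chest; the chest belongs to the draining event.
(d) Not entailed — Aria polished the ceiling, not the chest; the chest belongs to the draining event.
(e) Not entailed — 'was draining' is progressive on an accomplishment; it does not entail the completed 'drained'.

(b)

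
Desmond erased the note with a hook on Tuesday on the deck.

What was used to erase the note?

'with a hook' marks the instrument of the erasing event.

a hook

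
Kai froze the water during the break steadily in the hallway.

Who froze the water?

Kai

'Kai' marks the agent of the freezing event.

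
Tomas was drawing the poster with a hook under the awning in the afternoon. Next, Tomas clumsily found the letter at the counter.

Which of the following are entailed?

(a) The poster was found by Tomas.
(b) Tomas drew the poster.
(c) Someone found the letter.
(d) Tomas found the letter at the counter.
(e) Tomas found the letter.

(a) Not entailed — Tomas found the letter, not the poster; the poster belongs to the drawing event.
(b) Not entailed — 'was drawing' is progressive on an accomplishment; it does not entail the completed 'drew'.
(c) Entailed — the original entails any weakening of itself; this just drops 'clumsily', 'at the counter' and generalizes the agent.
(d) Entailed — the original entails any weakening of itself; this just drops 'clumsily'.
(e) Entailed — dropping 'clumsily', 'at the counter' leaves a sub-description the original still satisfies.

(c), (d), (e)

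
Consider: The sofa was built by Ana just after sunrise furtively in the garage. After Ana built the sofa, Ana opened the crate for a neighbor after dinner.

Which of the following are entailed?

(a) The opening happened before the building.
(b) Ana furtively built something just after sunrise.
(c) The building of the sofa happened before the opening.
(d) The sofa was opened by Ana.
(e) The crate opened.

(a) Not entailed — the narrative places the building before the opening, not after.
(b) Entailed — every conjunct here is already in the original building event.
(c) Entailed — the narrative places the building before the opening.
(d) Not entailed — Ana opened the crate, not the sofa; the sofa belongs to the building event.
(e) Entailed — 'Ana opened the crate' is causative; it entails the inchoative 'the crate opened'.

(b), (c), (e)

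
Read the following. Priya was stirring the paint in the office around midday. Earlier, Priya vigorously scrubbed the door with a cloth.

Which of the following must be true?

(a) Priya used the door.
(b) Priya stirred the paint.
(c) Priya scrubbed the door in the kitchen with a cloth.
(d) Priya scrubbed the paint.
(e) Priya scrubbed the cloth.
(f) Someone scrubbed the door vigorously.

(b), (f)

(a) Not entailed — the door is the patient, not an instrument — Priya used a cloth.
(b) Entailed — 'stir' is an activity; 'was stirring' entails that some stirring happened, so 'stirred' holds.
(c) Not entailed — 'in the kitchen' adds information not in the original event.
(d) Not entailed — Priya scrubbed the door, not the paint; the paint belongs to the stirring event.
(e) Not entailed — the cloth is the instrument, not what was scrubbed.
(f) Entailed — this follows by dropping conjuncts from the scrubbing event's description.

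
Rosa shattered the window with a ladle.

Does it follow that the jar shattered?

no

Nothing is said about any jar; only the window is affected.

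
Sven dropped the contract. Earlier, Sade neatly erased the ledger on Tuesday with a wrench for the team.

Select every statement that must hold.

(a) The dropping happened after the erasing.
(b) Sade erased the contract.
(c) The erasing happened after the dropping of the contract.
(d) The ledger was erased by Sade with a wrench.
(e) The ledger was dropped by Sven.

(a), (d)

(a) Entailed — the narrative places the erasing before the dropping.
(b) Not entailed — Sade erased the ledger, not the contract; the contract belongs to the dropping event.
(c) Not entailed — the narrative places the erasing before the dropping, not after.
(d) Entailed — dropping 'neatly', 'for the team', 'on Tuesday' leaves a sub-description the original still satisfies.
(e) Not entailed — Sven dropped the contract, not the ledger; the ledger belongs to the erasing event.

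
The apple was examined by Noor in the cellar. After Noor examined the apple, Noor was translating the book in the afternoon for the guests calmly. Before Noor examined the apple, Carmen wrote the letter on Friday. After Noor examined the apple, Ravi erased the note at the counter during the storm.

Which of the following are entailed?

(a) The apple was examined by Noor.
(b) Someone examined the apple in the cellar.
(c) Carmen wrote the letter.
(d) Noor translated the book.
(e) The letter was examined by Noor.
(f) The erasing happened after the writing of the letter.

(a) Entailed — the original entails any weakening of itself; this just drops 'in the cellar'.
(b) Entailed — generalizing the agent leaves a sub-description the original still satisfies.
(c) Entailed — this follows by dropping conjuncts from the writing event's description.
(d) Not entailed — 'was translating' is progressive on an accomplishment; it does not entail the completed 'translated'.
(e) Not entailed — Noor examined the apple, not the letter; the letter belongs to the writing event.
(f) Entailed — the narrative places the writing before the erasing.

(a), (b), (c), (f)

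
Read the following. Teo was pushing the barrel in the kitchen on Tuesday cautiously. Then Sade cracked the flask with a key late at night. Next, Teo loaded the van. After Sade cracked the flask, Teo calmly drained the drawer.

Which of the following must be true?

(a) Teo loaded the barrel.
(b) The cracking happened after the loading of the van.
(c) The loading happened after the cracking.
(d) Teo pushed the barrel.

(c), (d)

(a) Not entailed — Teo loaded the van, not the barrel; the barrel belongs to the pushing event.
(b) Not entailed — the narrative places the cracking before the loading, not after.
(c) Entailed — the narrative places the cracking before the loading.
(d) Entailed — 'push' is an activity; 'was pushing' entails that some pushing happened, so 'pushed' holds.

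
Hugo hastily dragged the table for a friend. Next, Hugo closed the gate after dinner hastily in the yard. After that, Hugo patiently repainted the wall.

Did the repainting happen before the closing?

The narrative orders the closing before the repainting.

no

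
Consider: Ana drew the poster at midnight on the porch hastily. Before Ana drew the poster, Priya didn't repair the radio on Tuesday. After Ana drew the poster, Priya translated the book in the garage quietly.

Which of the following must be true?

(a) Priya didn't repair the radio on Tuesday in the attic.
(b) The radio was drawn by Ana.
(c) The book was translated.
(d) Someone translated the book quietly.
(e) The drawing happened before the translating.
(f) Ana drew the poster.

(a) Entailed — under negation, adding a further restriction is entailed: if no such repairing event occurred, none occurred in the attic either.
(b) Not entailed — Ana drew the poster, not the radio; the radio belongs to the repairing event.
(c) Entailed — the original entails any weakening of itself; this just drops 'quietly', 'in the garage' and generalizes the agent.
(d) Entailed — dropping 'in the garage' and generalizing the agent leaves a sub-description the original still satisfies.
(e) Entailed — the narrative places the drawing before the translating.
(f) Entailed — every conjunct here is already in the original drawing event.

(a), (c), (d), (e), (f)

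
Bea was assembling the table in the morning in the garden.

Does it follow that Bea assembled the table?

no

'was assembling' is progressive; for an accomplishment like 'assemble the table', it doesn't entail completion.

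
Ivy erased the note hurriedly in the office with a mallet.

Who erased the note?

'Ivy' marks the agent of the erasing event.

Ivy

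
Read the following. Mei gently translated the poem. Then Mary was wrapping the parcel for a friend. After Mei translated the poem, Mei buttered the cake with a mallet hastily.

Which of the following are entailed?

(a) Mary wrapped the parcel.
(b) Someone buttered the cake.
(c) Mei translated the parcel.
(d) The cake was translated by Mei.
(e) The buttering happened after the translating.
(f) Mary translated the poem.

(a) Not entailed — 'was wrapping' is progressive on an accomplishment; it does not entail the completed 'wrapped'.
(b) Entailed — every conjunct here is already in the original buttering event.
(c) Not entailed — Mei translated the poem, not the parcel; the parcel belongs to the wrapping event.
(d) Not entailed — Mei translated the poem, not the cake; the cake belongs to the buttering event.
(e) Entailed — the narrative places the translating before the buttering.
(f) Not entailed — the passage has Mei translating the poem, not Mary.

(b), (e)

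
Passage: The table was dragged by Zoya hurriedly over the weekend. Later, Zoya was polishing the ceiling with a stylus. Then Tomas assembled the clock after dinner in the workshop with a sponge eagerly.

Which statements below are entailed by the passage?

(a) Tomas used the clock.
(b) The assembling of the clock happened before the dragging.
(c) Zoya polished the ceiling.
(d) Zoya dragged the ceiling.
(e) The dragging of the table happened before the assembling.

(a) Not entailed — the clock is the patient, not an instrument — Tomas used a sponge.
(b) Not entailed — the narrative places the dragging before the assembling, not after.
(c) Entailed — 'polish' is an activity; 'was polishing' entails that some polishing happened, so 'polished' holds.
(d) Not entailed — Zoya dragged the table, not the ceiling; the ceiling belongs to the polishing event.
(e) Entailed — the narrative places the dragging before the assembling.

(c), (e)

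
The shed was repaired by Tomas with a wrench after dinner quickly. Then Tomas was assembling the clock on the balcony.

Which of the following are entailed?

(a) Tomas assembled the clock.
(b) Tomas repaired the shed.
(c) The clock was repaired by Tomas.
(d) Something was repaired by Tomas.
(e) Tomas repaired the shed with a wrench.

(a) Not entailed — 'was assembling' is progressive on an accomplishment; it does not entail the completed 'assembled'.
(b) Entailed — dropping 'with a wrench', 'quickly', 'after dinner' leaves a sub-description the original still satisfies.
(c) Not entailed — Tomas repaired the shed, not the clock; the clock belongs to the assembling event.
(d) Entailed — dropping 'with a wrench', 'quickly', 'after dinner' and generalizing the patient leaves a sub-description the original still satisfies.
(e) Entailed — every conjunct here is already in the original repairing event.

(b), (d), (e)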